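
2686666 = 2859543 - 172877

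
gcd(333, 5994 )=333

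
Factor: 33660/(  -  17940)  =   - 561/299= - 3^1*11^1*13^(-1)*17^1*23^( - 1 )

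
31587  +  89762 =121349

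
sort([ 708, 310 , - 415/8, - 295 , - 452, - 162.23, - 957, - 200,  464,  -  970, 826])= [ - 970,  -  957,  -  452, - 295, - 200,-162.23,-415/8, 310,464, 708, 826] 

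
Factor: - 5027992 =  - 2^3*628499^1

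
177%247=177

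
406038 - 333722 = 72316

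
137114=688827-551713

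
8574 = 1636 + 6938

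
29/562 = 29/562 = 0.05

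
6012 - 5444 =568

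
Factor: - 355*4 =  - 1420=-2^2*5^1*71^1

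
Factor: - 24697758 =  - 2^1 * 3^1 * 19^1*216647^1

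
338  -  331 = 7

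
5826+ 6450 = 12276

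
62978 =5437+57541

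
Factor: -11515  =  -5^1*7^2*47^1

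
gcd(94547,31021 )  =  1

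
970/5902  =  485/2951 = 0.16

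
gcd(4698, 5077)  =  1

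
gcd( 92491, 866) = 1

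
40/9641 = 40/9641 = 0.00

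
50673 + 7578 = 58251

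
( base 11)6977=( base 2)10001111000111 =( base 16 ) 23c7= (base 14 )34a3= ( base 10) 9159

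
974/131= 974/131 = 7.44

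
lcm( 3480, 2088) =10440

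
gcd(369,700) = 1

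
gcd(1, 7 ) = 1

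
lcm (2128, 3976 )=151088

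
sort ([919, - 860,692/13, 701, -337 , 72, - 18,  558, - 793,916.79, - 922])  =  [ - 922, - 860 , - 793, - 337, - 18, 692/13,72, 558,701,916.79,919 ] 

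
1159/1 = 1159 = 1159.00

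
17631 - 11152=6479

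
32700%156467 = 32700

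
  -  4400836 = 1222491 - 5623327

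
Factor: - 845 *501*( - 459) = 3^4*5^1*13^2* 17^1*  167^1 = 194315355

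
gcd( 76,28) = 4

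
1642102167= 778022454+864079713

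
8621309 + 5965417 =14586726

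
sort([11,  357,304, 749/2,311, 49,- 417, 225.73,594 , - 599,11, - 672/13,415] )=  [ - 599, - 417,- 672/13,11, 11,49, 225.73,304, 311,357,749/2,415, 594]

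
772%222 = 106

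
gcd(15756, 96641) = 1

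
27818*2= 55636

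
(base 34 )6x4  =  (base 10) 8062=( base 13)3892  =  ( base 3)102001121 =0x1f7e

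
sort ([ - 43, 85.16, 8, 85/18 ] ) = [ - 43,85/18,8, 85.16]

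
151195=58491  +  92704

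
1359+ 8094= 9453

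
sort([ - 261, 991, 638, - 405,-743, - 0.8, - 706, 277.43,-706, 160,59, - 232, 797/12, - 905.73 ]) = [-905.73,  -  743 , - 706,-706, - 405,-261, - 232,-0.8, 59, 797/12, 160,277.43,638, 991]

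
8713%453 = 106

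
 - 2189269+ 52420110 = 50230841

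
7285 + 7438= 14723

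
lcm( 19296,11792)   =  212256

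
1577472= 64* 24648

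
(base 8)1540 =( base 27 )150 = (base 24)1c0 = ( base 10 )864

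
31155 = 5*6231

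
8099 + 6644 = 14743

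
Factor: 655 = 5^1*131^1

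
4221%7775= 4221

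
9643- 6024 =3619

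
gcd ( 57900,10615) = 965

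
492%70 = 2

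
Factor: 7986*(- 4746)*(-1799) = 68184899244 = 2^2*3^2 *7^2* 11^3*113^1*257^1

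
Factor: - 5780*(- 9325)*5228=2^4*5^3*17^2*373^1*1307^1 = 281781358000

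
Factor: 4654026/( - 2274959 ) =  - 2^1*3^2*13^1 * 19889^1*2274959^(  -  1) 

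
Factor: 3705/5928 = 2^( - 3) * 5^1 = 5/8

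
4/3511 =4/3511 = 0.00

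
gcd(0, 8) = 8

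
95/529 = 95/529= 0.18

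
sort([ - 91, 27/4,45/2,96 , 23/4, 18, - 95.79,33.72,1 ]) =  [ - 95.79,-91 , 1,  23/4, 27/4,18,45/2, 33.72,96 ] 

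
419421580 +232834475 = 652256055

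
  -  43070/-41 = 43070/41 = 1050.49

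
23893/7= 3413 + 2/7 = 3413.29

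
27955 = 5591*5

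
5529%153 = 21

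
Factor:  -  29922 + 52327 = 22405 = 5^1*4481^1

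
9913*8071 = 80007823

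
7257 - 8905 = - 1648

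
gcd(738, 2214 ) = 738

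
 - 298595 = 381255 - 679850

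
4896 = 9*544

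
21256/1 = 21256 = 21256.00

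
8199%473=158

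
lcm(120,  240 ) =240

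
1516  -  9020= - 7504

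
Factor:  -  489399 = - 3^1 * 37^1*4409^1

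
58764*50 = 2938200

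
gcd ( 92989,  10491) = 13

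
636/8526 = 106/1421 = 0.07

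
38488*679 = 26133352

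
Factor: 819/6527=3^2*7^1*13^1*61^(-1 ) * 107^(- 1) 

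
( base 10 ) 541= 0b1000011101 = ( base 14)2a9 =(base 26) kl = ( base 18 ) 1c1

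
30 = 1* 30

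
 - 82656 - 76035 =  - 158691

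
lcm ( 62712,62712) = 62712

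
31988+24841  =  56829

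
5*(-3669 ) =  - 18345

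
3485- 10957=-7472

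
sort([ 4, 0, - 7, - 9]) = [ - 9,  -  7, 0, 4 ] 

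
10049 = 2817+7232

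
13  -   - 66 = 79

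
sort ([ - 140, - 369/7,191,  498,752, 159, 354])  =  [ - 140 , - 369/7, 159,191,354,498,752 ] 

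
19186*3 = 57558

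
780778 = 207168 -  - 573610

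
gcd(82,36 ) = 2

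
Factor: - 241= - 241^1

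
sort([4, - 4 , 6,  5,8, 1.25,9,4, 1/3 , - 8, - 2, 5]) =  [ - 8, - 4,  -  2, 1/3,1.25,4, 4 , 5, 5,6, 8 , 9 ] 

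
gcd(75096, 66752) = 8344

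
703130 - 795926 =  - 92796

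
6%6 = 0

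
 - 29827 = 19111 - 48938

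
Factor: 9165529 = 37^1*247717^1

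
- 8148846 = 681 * (  -  11966 ) 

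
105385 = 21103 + 84282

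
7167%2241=444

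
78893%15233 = 2728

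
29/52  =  29/52 = 0.56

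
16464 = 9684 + 6780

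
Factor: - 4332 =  - 2^2*3^1*19^2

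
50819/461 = 110+109/461 = 110.24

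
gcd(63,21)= 21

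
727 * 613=445651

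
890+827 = 1717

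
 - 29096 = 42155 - 71251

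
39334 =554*71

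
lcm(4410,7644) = 114660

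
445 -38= 407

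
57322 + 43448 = 100770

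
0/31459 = 0 = 0.00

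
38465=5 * 7693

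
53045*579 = 30713055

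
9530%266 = 220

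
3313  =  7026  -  3713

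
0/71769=0 = 0.00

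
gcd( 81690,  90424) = 2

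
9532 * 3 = 28596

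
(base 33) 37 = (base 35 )31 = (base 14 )78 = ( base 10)106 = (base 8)152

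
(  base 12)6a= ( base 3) 10001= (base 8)122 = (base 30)2m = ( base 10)82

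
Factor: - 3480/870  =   - 2^2 = - 4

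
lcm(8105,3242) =16210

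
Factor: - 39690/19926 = -3^( - 1)*  5^1*7^2*41^( - 1) = - 245/123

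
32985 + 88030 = 121015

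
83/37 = 83/37  =  2.24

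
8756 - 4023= 4733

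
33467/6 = 5577 + 5/6 = 5577.83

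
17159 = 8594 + 8565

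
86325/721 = 86325/721 =119.73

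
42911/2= 42911/2  =  21455.50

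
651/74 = 8 + 59/74 =8.80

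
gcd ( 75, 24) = 3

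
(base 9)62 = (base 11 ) 51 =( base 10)56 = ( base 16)38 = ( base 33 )1n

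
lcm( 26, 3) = 78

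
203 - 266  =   -63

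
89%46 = 43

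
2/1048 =1/524 = 0.00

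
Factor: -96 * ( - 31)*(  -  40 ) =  - 2^8 * 3^1 * 5^1*31^1=- 119040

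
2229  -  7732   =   - 5503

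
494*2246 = 1109524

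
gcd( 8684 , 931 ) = 1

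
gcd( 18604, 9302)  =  9302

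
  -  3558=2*(  -  1779 )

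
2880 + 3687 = 6567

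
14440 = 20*722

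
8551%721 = 620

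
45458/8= 5682 + 1/4 = 5682.25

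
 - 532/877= -532/877 = - 0.61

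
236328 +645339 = 881667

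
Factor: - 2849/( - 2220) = 77/60 = 2^ ( - 2)*3^( - 1 )* 5^( - 1 ) * 7^1*11^1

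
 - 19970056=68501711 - 88471767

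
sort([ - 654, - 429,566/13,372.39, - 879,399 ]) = [ - 879, - 654, - 429,566/13,372.39,  399] 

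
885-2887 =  - 2002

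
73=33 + 40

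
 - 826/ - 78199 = 826/78199 = 0.01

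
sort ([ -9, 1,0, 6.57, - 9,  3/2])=[ - 9, - 9, 0, 1, 3/2,  6.57] 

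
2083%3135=2083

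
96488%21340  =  11128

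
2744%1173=398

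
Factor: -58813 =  - 103^1 * 571^1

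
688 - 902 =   -  214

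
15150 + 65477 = 80627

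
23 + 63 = 86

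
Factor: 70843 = 70843^1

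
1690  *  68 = 114920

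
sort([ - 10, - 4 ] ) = [ - 10,  -  4 ]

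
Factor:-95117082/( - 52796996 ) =47558541/26398498=2^( - 1 )*3^1*7^( - 1 ) *223^1*71089^1 * 1885607^(  -  1)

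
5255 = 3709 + 1546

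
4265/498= 4265/498 = 8.56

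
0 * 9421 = 0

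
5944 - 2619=3325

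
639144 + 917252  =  1556396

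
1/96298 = 1/96298 = 0.00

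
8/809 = 8/809 = 0.01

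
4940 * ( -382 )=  - 1887080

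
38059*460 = 17507140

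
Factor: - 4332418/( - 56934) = 2166209/28467 =3^( - 2)*19^1*23^1*3163^( - 1 ) * 4957^1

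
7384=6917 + 467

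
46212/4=11553 = 11553.00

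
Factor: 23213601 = 3^3  *23^1*29^1*1289^1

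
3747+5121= 8868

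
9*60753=546777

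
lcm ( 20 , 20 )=20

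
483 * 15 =7245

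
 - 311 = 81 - 392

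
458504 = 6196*74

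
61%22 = 17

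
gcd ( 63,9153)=9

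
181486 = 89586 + 91900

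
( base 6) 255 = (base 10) 107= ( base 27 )3q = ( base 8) 153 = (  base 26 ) 43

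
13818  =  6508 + 7310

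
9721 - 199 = 9522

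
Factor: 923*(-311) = - 13^1*71^1*311^1= -  287053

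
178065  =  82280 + 95785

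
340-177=163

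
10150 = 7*1450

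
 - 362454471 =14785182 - 377239653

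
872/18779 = 872/18779  =  0.05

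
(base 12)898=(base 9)1658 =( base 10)1268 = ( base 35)118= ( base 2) 10011110100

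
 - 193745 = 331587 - 525332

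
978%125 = 103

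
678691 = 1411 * 481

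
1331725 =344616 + 987109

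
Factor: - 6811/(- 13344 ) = 2^( - 5)* 3^(  -  1)*7^2 = 49/96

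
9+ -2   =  7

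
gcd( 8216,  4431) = 1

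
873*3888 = 3394224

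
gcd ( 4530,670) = 10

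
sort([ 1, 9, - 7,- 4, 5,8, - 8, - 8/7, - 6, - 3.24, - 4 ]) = [-8, - 7, -6, - 4, - 4,-3.24, -8/7, 1, 5,  8 , 9 ]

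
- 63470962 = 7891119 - 71362081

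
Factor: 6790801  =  6790801^1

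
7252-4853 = 2399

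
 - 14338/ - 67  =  214/1 = 214.00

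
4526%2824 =1702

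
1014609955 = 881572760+133037195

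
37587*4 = 150348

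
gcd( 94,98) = 2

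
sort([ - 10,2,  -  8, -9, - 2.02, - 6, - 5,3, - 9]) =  [ - 10, - 9, - 9, -8, - 6, - 5 , - 2.02,2,3 ] 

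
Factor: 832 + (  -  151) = 681 = 3^1  *  227^1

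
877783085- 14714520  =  863068565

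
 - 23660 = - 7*3380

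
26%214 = 26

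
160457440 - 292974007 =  - 132516567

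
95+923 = 1018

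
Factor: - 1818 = -2^1*3^2*101^1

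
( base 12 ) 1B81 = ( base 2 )110101010001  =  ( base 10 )3409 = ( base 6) 23441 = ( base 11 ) 261A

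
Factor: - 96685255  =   - 5^1*37^1*522623^1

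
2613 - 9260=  - 6647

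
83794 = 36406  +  47388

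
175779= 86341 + 89438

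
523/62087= 523/62087  =  0.01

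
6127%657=214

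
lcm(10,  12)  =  60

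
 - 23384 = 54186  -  77570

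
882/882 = 1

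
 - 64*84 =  - 5376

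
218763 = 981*223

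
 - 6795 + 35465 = 28670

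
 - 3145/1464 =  - 3145/1464= - 2.15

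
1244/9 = 138 + 2/9 = 138.22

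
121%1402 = 121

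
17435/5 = 3487= 3487.00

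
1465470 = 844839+620631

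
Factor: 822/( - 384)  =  -137/64 = - 2^( - 6)*137^1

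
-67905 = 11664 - 79569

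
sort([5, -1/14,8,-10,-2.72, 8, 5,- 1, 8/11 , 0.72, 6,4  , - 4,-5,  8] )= [ - 10,- 5,- 4, - 2.72,-1,-1/14,0.72, 8/11,4,  5,5, 6,8, 8, 8]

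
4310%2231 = 2079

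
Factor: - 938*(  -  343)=2^1*7^4*67^1 = 321734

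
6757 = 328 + 6429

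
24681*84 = 2073204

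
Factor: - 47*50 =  - 2350= - 2^1 *5^2 *47^1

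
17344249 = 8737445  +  8606804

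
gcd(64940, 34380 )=3820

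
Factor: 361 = 19^2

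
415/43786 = 415/43786 = 0.01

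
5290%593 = 546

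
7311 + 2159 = 9470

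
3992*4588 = 18315296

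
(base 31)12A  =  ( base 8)2011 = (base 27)1b7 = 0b10000001001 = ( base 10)1033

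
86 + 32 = 118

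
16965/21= 5655/7  =  807.86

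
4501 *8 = 36008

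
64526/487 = 132 + 242/487 = 132.50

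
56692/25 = 56692/25 =2267.68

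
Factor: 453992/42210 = 484/45 = 2^2*3^ ( - 2) * 5^ ( - 1 )*11^2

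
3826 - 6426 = -2600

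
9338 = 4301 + 5037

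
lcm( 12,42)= 84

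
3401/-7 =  - 3401/7= - 485.86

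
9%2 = 1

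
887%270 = 77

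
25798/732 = 12899/366 = 35.24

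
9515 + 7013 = 16528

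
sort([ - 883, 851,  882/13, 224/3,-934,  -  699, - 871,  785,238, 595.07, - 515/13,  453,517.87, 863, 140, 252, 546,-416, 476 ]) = [-934 ,-883,-871, - 699, - 416,- 515/13 , 882/13, 224/3,140, 238, 252,453, 476, 517.87,546, 595.07,785, 851, 863]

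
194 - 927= - 733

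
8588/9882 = 4294/4941= 0.87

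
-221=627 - 848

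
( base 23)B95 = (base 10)6031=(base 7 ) 23404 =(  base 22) ca3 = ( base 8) 13617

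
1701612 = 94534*18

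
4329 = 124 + 4205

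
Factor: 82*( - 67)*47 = - 2^1*41^1*47^1 *67^1  =  - 258218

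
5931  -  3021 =2910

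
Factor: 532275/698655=755/991 = 5^1*151^1 * 991^ ( - 1)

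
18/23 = 18/23 = 0.78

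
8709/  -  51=  -  171 + 4/17 = -170.76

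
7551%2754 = 2043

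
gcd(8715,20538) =21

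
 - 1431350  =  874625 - 2305975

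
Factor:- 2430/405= -2^1*3^1 =-6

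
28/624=7/156 = 0.04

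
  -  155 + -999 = -1154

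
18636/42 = 3106/7 = 443.71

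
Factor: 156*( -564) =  - 2^4*3^2*13^1* 47^1 = -  87984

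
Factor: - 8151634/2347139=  - 2^1*17^(-1 )*101^( - 1)*1367^( - 1)*4075817^1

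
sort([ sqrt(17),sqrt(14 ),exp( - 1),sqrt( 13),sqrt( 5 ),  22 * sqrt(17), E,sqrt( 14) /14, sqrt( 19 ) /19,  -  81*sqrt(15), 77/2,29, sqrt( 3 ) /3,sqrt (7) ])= [ - 81 * sqrt( 15),sqrt( 19) /19 , sqrt(14)/14,exp (-1), sqrt( 3)/3,sqrt( 5 ),sqrt(7),E,sqrt( 13 ),sqrt(14 ),  sqrt(17),29,77/2,22*sqrt(17)]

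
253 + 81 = 334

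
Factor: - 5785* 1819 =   -  5^1*13^1*17^1* 89^1* 107^1 = - 10522915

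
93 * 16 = 1488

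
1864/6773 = 1864/6773 = 0.28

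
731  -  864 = - 133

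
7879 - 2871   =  5008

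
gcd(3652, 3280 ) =4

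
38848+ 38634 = 77482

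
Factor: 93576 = 2^3 * 3^1*7^1 *557^1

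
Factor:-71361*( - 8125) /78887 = 3^4 * 5^4 * 13^1*881^1*78887^( - 1 )  =  579808125/78887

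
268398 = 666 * 403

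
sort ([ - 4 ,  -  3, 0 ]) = [-4,-3, 0] 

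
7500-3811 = 3689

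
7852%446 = 270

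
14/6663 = 14/6663 = 0.00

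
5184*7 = 36288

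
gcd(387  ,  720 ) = 9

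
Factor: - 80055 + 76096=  - 3959 = - 37^1*107^1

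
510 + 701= 1211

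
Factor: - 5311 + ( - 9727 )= -2^1 * 73^1*103^1  =  -15038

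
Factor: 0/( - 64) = 0= 0^1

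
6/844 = 3/422 = 0.01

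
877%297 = 283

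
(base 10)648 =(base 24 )130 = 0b1010001000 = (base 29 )ma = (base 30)LI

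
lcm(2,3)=6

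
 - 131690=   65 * ( - 2026)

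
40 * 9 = 360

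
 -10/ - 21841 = 10/21841=0.00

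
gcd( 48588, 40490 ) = 8098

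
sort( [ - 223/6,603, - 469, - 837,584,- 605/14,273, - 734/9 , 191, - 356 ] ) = [ - 837, - 469,-356, - 734/9,-605/14, - 223/6,191,273,584, 603]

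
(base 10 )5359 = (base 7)21424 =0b1010011101111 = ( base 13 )2593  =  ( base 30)5SJ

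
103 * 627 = 64581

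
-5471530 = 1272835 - 6744365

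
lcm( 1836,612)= 1836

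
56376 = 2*28188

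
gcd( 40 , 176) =8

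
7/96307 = 7/96307= 0.00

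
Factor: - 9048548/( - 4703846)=4524274/2351923= 2^1*7^( - 1)*97^1 * 337^ ( - 1)*997^( - 1)*23321^1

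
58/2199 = 58/2199 = 0.03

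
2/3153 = 2/3153 = 0.00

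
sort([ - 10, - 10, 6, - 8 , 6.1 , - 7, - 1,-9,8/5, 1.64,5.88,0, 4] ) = [ - 10, - 10, - 9, - 8, - 7, - 1, 0,8/5,1.64,4,5.88,6,6.1 ]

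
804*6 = 4824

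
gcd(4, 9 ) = 1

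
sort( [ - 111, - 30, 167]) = [ - 111, - 30,  167] 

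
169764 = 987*172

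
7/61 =7/61 = 0.11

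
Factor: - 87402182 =-2^1*7^2*891859^1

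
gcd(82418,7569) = 841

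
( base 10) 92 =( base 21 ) 48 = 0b1011100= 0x5C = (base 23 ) 40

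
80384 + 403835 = 484219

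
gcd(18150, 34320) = 330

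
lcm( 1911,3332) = 129948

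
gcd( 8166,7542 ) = 6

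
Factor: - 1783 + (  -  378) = -2161^1=-2161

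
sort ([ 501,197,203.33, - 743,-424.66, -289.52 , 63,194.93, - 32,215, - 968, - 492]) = [ - 968, - 743, - 492, - 424.66, - 289.52, - 32 , 63,  194.93, 197,203.33, 215,501] 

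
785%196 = 1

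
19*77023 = 1463437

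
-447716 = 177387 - 625103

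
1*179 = 179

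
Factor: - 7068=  - 2^2*3^1 *19^1*31^1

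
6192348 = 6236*993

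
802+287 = 1089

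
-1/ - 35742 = 1/35742 =0.00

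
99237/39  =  33079/13 = 2544.54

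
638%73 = 54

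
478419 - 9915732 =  - 9437313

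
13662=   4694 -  - 8968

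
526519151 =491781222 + 34737929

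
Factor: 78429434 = 2^1*39214717^1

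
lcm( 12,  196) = 588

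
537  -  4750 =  - 4213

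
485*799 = 387515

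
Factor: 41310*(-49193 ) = -2032162830 =- 2^1*3^5*5^1 * 17^1*49193^1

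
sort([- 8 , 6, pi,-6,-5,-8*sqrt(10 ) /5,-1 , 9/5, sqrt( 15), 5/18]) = [-8, - 6, - 8*sqrt(10 ) /5,-5,  -  1, 5/18,  9/5 , pi,sqrt( 15),6 ] 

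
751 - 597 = 154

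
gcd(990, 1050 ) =30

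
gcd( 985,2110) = 5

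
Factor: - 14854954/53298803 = - 2^1*3389^( - 1) * 15727^(-1 ) *7427477^1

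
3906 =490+3416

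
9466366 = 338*28007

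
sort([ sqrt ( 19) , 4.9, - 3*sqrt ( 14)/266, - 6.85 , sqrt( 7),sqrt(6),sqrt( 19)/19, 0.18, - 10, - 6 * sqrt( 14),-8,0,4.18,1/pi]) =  [ - 6*sqrt (14), - 10, - 8, - 6.85, - 3*sqrt (14)/266,  0, 0.18,sqrt(19 ) /19,1/pi, sqrt(6),sqrt (7),4.18,sqrt (19),  4.9 ] 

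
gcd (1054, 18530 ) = 34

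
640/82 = 7  +  33/41 = 7.80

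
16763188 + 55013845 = 71777033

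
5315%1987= 1341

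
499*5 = 2495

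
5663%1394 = 87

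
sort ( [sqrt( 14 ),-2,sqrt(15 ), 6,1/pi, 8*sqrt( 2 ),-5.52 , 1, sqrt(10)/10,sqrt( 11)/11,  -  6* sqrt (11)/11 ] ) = [-5.52, - 2, - 6*sqrt( 11)/11 , sqrt(11)/11, sqrt(10)/10,1/pi , 1,sqrt ( 14 ), sqrt(15 ), 6, 8 * sqrt( 2) ]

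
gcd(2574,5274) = 18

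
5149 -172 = 4977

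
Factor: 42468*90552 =3845562336 = 2^5*3^2*7^3*11^1*3539^1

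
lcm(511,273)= 19929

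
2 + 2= 4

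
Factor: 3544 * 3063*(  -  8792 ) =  - 2^6 * 3^1*7^1*157^1 * 443^1*1021^1 = - 95439551424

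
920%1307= 920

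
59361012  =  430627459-371266447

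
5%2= 1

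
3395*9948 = 33773460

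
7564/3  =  7564/3 = 2521.33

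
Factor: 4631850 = 2^1*3^3*5^2*47^1*73^1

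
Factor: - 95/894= -2^(-1) * 3^(- 1) * 5^1*19^1*149^(  -  1)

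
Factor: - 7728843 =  - 3^1 *233^1*11057^1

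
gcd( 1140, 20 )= 20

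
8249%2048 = 57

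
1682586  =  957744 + 724842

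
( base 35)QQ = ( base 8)1650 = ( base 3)1021200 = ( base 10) 936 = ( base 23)1HG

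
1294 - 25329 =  - 24035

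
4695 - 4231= 464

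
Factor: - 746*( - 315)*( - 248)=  - 58277520= - 2^4*3^2*5^1*7^1*31^1*373^1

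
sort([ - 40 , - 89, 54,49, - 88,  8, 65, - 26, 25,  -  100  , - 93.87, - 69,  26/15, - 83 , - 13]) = [ - 100,-93.87, - 89, - 88, - 83, - 69,-40 , - 26, - 13,26/15, 8, 25, 49, 54, 65]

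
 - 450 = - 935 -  - 485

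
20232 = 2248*9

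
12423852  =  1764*7043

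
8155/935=1631/187= 8.72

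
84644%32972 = 18700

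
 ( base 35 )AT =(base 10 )379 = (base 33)BG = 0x17B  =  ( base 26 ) EF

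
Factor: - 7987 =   -  7^2*163^1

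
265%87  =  4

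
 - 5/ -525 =1/105 = 0.01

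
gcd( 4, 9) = 1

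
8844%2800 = 444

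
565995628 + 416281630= 982277258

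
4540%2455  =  2085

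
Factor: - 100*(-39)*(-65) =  -253500= -2^2*3^1*5^3*13^2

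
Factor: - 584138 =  - 2^1*292069^1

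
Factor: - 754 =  - 2^1*13^1*29^1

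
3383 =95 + 3288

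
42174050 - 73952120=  - 31778070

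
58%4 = 2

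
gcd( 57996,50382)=162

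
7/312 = 7/312 = 0.02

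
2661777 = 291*9147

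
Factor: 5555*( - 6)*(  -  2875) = 95823750 = 2^1*3^1*5^4*11^1* 23^1*101^1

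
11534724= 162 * 71202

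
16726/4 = 4181 + 1/2 = 4181.50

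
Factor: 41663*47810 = 1991908030 = 2^1*5^1*7^1*61^1*683^2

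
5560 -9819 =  - 4259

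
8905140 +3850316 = 12755456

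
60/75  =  4/5 = 0.80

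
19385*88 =1705880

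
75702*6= 454212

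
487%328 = 159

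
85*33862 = 2878270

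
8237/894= 9 + 191/894 = 9.21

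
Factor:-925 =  - 5^2*37^1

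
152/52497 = 8/2763 = 0.00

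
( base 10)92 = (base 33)2Q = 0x5C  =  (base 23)40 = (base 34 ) 2o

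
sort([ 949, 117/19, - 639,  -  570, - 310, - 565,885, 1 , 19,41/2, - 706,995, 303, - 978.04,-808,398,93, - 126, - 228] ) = [ - 978.04, -808,- 706,-639, - 570, - 565, - 310, - 228, - 126,1,  117/19, 19, 41/2,93, 303,398, 885 , 949,995]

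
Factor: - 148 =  - 2^2*37^1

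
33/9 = 3+2/3 = 3.67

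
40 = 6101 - 6061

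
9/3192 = 3/1064 = 0.00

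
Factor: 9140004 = 2^2*3^2*307^1*827^1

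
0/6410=0 = 0.00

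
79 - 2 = 77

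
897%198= 105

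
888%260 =108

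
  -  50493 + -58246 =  - 108739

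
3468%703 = 656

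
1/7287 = 1/7287 = 0.00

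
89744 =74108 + 15636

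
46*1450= 66700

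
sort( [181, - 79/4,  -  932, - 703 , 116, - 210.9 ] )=[-932, - 703, - 210.9, - 79/4, 116,181] 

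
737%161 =93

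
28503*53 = 1510659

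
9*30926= 278334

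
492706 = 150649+342057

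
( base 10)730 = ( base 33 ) M4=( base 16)2da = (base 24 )16A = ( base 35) ku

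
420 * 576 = 241920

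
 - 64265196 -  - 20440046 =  - 43825150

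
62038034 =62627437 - 589403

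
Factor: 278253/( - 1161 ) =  - 719/3 = - 3^( - 1 )*719^1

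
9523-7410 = 2113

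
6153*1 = 6153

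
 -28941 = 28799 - 57740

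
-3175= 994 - 4169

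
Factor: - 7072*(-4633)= 32764576  =  2^5*13^1  *  17^1*41^1*113^1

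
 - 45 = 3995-4040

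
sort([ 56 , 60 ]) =[ 56, 60 ]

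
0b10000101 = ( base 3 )11221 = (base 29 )4H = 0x85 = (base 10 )133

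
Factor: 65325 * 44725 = 2921660625 = 3^1*5^4*13^1*67^1 * 1789^1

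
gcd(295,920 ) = 5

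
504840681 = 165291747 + 339548934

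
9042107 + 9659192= 18701299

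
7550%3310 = 930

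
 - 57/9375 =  - 19/3125=- 0.01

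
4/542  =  2/271 = 0.01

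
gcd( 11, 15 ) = 1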